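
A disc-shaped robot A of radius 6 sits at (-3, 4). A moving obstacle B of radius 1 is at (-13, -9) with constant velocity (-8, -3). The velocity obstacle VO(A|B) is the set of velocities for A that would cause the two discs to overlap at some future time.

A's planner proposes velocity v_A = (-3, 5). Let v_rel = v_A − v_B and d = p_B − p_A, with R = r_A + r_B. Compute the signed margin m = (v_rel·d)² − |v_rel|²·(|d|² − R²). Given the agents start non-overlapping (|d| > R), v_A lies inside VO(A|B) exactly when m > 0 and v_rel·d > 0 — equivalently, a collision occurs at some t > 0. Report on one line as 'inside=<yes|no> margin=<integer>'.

d = (-10, -13),  |d|² = 269;  R = 6+1 = 7,  c = 269−7² = 220
v_rel = (5, 8),  |v_rel|² = 89;  v_rel·d = (5)·(-10) + (8)·(-13) = -154
89·t² + 308·t + 220 = 0  ⇒  m = (-154)² − 89·220 = 4136
m = 4136 > 0,  v_rel·d = -154 < 0  ⇒  outside

inside=no margin=4136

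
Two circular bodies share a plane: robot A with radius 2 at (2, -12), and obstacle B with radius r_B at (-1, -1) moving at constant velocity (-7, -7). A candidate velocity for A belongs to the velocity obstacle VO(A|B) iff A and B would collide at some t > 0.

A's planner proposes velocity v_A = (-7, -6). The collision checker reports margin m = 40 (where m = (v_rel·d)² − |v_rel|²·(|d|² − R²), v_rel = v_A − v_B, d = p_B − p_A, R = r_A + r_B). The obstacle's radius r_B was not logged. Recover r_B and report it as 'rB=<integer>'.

m = 40
d = (-3, 11);  v_rel = (0, 1),  |v_rel|² = 1
v_rel×d = (0)·(11) − (1)·(-3) = 3
since m = R²·1 − 3²:  R² = (9 + 40) / 1 = 49
R = √49 = 7  ⇒  r_B = 7 − 2 = 5

rB=5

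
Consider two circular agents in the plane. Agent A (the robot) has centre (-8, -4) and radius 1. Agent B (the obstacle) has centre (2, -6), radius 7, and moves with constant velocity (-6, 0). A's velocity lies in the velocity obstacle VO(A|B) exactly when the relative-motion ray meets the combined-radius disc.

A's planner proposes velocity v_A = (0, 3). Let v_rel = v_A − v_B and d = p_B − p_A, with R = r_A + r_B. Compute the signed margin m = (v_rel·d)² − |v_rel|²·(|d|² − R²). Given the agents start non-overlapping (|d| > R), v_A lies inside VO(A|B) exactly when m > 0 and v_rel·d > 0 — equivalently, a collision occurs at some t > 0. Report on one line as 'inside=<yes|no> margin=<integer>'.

d = (10, -2),  |d|² = 104;  R = 1+7 = 8,  c = 104−8² = 40
v_rel = (6, 3),  |v_rel|² = 45;  v_rel·d = (6)·(10) + (3)·(-2) = 54
45·t² − 108·t + 40 = 0  ⇒  m = 54² − 45·40 = 1116
m = 1116 > 0,  v_rel·d = 54 > 0  ⇒  inside

inside=yes margin=1116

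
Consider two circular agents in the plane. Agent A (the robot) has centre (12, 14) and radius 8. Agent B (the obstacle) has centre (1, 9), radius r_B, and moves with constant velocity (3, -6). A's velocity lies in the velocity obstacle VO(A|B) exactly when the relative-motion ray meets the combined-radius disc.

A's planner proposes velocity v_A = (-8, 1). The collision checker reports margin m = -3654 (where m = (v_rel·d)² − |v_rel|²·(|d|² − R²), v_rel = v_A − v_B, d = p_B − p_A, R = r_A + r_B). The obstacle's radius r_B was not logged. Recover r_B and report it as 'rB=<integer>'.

m = -3654
d = (-11, -5);  v_rel = (-11, 7),  |v_rel|² = 170
v_rel×d = (-11)·(-5) − (7)·(-11) = 132
since m = R²·170 − 132²:  R² = (17424 + -3654) / 170 = 81
R = √81 = 9  ⇒  r_B = 9 − 8 = 1

rB=1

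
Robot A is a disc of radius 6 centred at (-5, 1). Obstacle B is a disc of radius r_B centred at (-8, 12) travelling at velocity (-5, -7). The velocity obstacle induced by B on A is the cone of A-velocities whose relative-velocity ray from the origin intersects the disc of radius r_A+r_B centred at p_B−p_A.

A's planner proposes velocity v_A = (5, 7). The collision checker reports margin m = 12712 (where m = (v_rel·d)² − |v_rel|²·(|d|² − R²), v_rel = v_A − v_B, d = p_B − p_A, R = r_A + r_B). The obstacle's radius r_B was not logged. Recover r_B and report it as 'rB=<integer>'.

m = 12712
d = (-3, 11);  v_rel = (10, 14),  |v_rel|² = 296
v_rel×d = (10)·(11) − (14)·(-3) = 152
since m = R²·296 − 152²:  R² = (23104 + 12712) / 296 = 121
R = √121 = 11  ⇒  r_B = 11 − 6 = 5

rB=5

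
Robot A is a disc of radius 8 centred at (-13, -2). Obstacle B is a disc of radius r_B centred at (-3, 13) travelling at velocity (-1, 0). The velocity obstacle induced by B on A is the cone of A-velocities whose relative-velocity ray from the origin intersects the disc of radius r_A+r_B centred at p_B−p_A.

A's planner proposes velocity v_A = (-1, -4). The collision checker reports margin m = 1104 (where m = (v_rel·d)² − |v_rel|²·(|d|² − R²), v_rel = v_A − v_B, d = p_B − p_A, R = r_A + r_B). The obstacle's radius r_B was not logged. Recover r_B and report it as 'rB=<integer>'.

m = 1104
d = (10, 15);  v_rel = (0, -4),  |v_rel|² = 16
v_rel×d = (0)·(15) − (-4)·(10) = 40
since m = R²·16 − 40²:  R² = (1600 + 1104) / 16 = 169
R = √169 = 13  ⇒  r_B = 13 − 8 = 5

rB=5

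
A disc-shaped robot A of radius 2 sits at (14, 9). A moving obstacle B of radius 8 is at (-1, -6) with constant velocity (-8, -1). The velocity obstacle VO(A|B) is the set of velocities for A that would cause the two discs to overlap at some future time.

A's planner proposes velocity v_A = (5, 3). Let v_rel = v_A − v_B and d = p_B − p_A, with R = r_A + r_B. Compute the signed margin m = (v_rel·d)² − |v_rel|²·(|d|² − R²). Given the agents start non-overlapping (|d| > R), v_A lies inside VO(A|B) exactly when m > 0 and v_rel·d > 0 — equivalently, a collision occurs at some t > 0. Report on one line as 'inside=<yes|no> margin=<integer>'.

d = (-15, -15),  |d|² = 450;  R = 2+8 = 10,  c = 450−10² = 350
v_rel = (13, 4),  |v_rel|² = 185;  v_rel·d = (13)·(-15) + (4)·(-15) = -255
185·t² + 510·t + 350 = 0  ⇒  m = (-255)² − 185·350 = 275
m = 275 > 0,  v_rel·d = -255 < 0  ⇒  outside

inside=no margin=275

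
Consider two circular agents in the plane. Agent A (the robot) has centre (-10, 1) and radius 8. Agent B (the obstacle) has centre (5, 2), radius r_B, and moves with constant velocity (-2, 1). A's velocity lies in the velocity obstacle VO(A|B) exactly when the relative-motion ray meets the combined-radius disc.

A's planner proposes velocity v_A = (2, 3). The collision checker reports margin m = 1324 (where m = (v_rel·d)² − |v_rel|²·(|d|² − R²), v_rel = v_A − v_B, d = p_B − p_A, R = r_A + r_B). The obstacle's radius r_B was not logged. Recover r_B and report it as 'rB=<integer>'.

m = 1324
d = (15, 1);  v_rel = (4, 2),  |v_rel|² = 20
v_rel×d = (4)·(1) − (2)·(15) = -26
since m = R²·20 − (-26)²:  R² = (676 + 1324) / 20 = 100
R = √100 = 10  ⇒  r_B = 10 − 8 = 2

rB=2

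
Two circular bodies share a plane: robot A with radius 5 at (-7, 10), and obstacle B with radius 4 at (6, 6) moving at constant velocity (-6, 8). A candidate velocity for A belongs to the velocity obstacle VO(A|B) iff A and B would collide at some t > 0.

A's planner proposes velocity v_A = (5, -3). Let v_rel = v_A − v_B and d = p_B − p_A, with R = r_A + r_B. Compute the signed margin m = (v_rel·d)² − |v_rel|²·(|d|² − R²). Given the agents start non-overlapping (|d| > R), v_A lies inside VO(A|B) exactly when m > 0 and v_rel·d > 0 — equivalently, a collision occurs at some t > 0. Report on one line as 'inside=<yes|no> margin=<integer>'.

d = (13, -4),  |d|² = 185;  R = 5+4 = 9,  c = 185−9² = 104
v_rel = (11, -11),  |v_rel|² = 242;  v_rel·d = (11)·(13) + (-11)·(-4) = 187
242·t² − 374·t + 104 = 0  ⇒  m = 187² − 242·104 = 9801
m = 9801 > 0,  v_rel·d = 187 > 0  ⇒  inside

inside=yes margin=9801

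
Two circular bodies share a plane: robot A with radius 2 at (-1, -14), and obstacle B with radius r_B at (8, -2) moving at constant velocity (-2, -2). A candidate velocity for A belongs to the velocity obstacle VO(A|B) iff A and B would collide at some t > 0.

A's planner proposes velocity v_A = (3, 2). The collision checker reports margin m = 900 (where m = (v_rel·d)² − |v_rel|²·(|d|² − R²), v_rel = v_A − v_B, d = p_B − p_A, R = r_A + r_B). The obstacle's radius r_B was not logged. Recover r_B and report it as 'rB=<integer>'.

m = 900
d = (9, 12);  v_rel = (5, 4),  |v_rel|² = 41
v_rel×d = (5)·(12) − (4)·(9) = 24
since m = R²·41 − 24²:  R² = (576 + 900) / 41 = 36
R = √36 = 6  ⇒  r_B = 6 − 2 = 4

rB=4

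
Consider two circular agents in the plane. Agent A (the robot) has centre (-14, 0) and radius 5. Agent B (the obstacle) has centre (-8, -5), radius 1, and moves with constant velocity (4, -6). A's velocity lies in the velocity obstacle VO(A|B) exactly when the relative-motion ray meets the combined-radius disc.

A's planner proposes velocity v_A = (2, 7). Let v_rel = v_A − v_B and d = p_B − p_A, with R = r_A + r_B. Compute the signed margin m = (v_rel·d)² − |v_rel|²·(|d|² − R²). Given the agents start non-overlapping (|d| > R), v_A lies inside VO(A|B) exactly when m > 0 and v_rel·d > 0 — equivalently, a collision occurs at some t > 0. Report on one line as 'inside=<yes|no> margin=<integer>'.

d = (6, -5),  |d|² = 61;  R = 5+1 = 6,  c = 61−6² = 25
v_rel = (-2, 13),  |v_rel|² = 173;  v_rel·d = (-2)·(6) + (13)·(-5) = -77
173·t² + 154·t + 25 = 0  ⇒  m = (-77)² − 173·25 = 1604
m = 1604 > 0,  v_rel·d = -77 < 0  ⇒  outside

inside=no margin=1604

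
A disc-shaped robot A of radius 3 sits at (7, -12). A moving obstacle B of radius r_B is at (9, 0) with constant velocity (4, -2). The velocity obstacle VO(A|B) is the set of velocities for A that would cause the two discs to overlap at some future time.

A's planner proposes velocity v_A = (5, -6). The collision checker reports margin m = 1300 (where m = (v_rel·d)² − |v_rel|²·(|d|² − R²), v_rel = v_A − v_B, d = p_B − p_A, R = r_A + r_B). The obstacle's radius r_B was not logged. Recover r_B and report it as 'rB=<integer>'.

m = 1300
d = (2, 12);  v_rel = (1, -4),  |v_rel|² = 17
v_rel×d = (1)·(12) − (-4)·(2) = 20
since m = R²·17 − 20²:  R² = (400 + 1300) / 17 = 100
R = √100 = 10  ⇒  r_B = 10 − 3 = 7

rB=7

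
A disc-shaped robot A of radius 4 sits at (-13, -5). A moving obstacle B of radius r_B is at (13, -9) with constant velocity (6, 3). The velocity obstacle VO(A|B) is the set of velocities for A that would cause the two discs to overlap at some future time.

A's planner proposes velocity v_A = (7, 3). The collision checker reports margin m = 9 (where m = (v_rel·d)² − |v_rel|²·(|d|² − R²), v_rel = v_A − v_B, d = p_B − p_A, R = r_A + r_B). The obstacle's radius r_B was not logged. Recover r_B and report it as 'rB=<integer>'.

m = 9
d = (26, -4);  v_rel = (1, 0),  |v_rel|² = 1
v_rel×d = (1)·(-4) − (0)·(26) = -4
since m = R²·1 − (-4)²:  R² = (16 + 9) / 1 = 25
R = √25 = 5  ⇒  r_B = 5 − 4 = 1

rB=1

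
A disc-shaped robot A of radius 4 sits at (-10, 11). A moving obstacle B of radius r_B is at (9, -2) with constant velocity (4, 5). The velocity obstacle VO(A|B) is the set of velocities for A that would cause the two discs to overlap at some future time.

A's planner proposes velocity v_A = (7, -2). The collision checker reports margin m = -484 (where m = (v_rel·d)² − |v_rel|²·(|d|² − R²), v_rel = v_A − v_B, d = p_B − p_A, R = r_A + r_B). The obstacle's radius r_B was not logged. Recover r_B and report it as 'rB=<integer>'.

m = -484
d = (19, -13);  v_rel = (3, -7),  |v_rel|² = 58
v_rel×d = (3)·(-13) − (-7)·(19) = 94
since m = R²·58 − 94²:  R² = (8836 + -484) / 58 = 144
R = √144 = 12  ⇒  r_B = 12 − 4 = 8

rB=8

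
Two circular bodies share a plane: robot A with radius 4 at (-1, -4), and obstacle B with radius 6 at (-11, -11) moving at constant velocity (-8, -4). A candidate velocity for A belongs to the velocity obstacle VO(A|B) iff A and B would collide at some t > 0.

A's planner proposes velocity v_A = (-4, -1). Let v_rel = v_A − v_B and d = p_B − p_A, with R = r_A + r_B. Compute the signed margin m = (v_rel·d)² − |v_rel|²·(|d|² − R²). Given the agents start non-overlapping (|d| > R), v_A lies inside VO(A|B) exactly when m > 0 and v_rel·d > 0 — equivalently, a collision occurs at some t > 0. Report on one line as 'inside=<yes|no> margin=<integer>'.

d = (-10, -7),  |d|² = 149;  R = 4+6 = 10,  c = 149−10² = 49
v_rel = (4, 3),  |v_rel|² = 25;  v_rel·d = (4)·(-10) + (3)·(-7) = -61
25·t² + 122·t + 49 = 0  ⇒  m = (-61)² − 25·49 = 2496
m = 2496 > 0,  v_rel·d = -61 < 0  ⇒  outside

inside=no margin=2496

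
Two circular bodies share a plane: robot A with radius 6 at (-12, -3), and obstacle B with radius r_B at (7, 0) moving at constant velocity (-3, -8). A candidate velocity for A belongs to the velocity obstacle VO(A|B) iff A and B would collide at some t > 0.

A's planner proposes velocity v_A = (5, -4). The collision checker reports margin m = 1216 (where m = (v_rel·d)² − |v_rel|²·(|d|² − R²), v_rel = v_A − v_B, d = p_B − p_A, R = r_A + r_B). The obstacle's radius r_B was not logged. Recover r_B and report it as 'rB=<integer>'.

m = 1216
d = (19, 3);  v_rel = (8, 4),  |v_rel|² = 80
v_rel×d = (8)·(3) − (4)·(19) = -52
since m = R²·80 − (-52)²:  R² = (2704 + 1216) / 80 = 49
R = √49 = 7  ⇒  r_B = 7 − 6 = 1

rB=1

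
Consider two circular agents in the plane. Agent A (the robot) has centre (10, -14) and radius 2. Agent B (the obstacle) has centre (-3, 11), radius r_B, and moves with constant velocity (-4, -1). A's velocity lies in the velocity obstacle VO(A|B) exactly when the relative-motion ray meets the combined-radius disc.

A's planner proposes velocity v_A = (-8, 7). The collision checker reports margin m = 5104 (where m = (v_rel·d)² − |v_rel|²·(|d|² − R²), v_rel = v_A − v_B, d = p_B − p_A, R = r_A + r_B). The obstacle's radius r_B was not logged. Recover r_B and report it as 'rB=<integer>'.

m = 5104
d = (-13, 25);  v_rel = (-4, 8),  |v_rel|² = 80
v_rel×d = (-4)·(25) − (8)·(-13) = 4
since m = R²·80 − 4²:  R² = (16 + 5104) / 80 = 64
R = √64 = 8  ⇒  r_B = 8 − 2 = 6

rB=6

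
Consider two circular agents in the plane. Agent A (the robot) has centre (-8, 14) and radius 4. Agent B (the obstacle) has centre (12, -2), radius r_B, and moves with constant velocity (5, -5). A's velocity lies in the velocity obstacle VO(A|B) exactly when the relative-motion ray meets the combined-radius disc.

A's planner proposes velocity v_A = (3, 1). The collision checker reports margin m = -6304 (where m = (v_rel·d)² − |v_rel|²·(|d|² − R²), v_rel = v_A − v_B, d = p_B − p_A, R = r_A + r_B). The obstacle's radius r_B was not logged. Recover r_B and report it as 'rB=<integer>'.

m = -6304
d = (20, -16);  v_rel = (-2, 6),  |v_rel|² = 40
v_rel×d = (-2)·(-16) − (6)·(20) = -88
since m = R²·40 − (-88)²:  R² = (7744 + -6304) / 40 = 36
R = √36 = 6  ⇒  r_B = 6 − 4 = 2

rB=2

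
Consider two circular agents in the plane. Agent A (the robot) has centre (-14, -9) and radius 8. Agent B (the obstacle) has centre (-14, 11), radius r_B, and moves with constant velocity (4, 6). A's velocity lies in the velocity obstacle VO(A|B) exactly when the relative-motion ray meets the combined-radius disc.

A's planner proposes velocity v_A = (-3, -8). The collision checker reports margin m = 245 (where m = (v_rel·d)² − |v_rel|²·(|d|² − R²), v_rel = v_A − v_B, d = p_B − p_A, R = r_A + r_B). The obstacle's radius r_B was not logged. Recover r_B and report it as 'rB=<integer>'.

m = 245
d = (0, 20);  v_rel = (-7, -14),  |v_rel|² = 245
v_rel×d = (-7)·(20) − (-14)·(0) = -140
since m = R²·245 − (-140)²:  R² = (19600 + 245) / 245 = 81
R = √81 = 9  ⇒  r_B = 9 − 8 = 1

rB=1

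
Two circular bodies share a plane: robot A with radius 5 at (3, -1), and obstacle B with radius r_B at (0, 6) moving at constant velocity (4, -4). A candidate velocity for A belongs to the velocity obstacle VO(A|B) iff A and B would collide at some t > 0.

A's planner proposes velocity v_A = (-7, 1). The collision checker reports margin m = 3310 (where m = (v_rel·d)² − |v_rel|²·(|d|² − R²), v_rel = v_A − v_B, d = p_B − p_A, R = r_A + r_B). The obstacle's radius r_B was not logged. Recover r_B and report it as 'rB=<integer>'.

m = 3310
d = (-3, 7);  v_rel = (-11, 5),  |v_rel|² = 146
v_rel×d = (-11)·(7) − (5)·(-3) = -62
since m = R²·146 − (-62)²:  R² = (3844 + 3310) / 146 = 49
R = √49 = 7  ⇒  r_B = 7 − 5 = 2

rB=2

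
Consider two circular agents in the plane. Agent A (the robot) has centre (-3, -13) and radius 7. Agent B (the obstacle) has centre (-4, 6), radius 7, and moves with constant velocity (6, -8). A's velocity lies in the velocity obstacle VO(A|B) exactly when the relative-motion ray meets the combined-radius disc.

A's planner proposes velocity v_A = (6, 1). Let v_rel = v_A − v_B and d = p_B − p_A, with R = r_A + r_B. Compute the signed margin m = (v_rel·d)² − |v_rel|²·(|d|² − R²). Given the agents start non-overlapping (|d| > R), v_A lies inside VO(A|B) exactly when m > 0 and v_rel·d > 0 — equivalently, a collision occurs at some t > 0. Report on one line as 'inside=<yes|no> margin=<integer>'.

d = (-1, 19),  |d|² = 362;  R = 7+7 = 14,  c = 362−14² = 166
v_rel = (0, 9),  |v_rel|² = 81;  v_rel·d = (0)·(-1) + (9)·(19) = 171
81·t² − 342·t + 166 = 0  ⇒  m = 171² − 81·166 = 15795
m = 15795 > 0,  v_rel·d = 171 > 0  ⇒  inside

inside=yes margin=15795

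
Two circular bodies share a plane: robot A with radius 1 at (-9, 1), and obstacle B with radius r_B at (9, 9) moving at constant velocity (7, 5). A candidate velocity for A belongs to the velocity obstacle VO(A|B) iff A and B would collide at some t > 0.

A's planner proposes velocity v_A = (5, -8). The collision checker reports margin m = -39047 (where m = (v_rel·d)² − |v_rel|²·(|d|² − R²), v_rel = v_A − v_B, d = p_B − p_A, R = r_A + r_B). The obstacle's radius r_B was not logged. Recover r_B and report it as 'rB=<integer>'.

m = -39047
d = (18, 8);  v_rel = (-2, -13),  |v_rel|² = 173
v_rel×d = (-2)·(8) − (-13)·(18) = 218
since m = R²·173 − 218²:  R² = (47524 + -39047) / 173 = 49
R = √49 = 7  ⇒  r_B = 7 − 1 = 6

rB=6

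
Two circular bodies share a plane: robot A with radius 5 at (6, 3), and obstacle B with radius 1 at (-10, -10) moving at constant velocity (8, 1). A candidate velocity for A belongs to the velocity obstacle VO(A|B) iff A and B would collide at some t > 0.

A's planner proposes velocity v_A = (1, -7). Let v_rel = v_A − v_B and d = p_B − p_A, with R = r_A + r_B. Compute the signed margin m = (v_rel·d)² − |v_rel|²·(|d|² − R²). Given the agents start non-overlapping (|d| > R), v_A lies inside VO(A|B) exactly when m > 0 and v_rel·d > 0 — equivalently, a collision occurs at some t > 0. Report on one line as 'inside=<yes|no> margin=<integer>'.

d = (-16, -13),  |d|² = 425;  R = 5+1 = 6,  c = 425−6² = 389
v_rel = (-7, -8),  |v_rel|² = 113;  v_rel·d = (-7)·(-16) + (-8)·(-13) = 216
113·t² − 432·t + 389 = 0  ⇒  m = 216² − 113·389 = 2699
m = 2699 > 0,  v_rel·d = 216 > 0  ⇒  inside

inside=yes margin=2699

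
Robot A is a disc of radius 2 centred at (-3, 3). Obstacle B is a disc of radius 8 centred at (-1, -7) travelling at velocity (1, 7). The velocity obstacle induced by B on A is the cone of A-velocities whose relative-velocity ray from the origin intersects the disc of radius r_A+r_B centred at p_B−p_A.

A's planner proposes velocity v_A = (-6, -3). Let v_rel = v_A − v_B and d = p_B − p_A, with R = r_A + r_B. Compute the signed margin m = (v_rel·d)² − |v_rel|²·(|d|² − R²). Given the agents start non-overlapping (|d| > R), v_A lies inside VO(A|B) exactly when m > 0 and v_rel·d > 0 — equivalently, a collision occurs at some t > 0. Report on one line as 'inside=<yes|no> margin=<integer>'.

d = (2, -10),  |d|² = 104;  R = 2+8 = 10,  c = 104−10² = 4
v_rel = (-7, -10),  |v_rel|² = 149;  v_rel·d = (-7)·(2) + (-10)·(-10) = 86
149·t² − 172·t + 4 = 0  ⇒  m = 86² − 149·4 = 6800
m = 6800 > 0,  v_rel·d = 86 > 0  ⇒  inside

inside=yes margin=6800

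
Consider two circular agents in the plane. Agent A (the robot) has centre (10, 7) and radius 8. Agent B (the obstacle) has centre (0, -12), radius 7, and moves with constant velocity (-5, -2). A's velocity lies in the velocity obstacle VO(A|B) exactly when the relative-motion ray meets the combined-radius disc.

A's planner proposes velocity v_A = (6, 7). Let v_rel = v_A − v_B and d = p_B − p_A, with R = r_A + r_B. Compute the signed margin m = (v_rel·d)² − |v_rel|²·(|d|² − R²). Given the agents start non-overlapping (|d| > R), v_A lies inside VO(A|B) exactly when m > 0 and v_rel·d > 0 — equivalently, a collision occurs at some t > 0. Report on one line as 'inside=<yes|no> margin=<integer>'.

d = (-10, -19),  |d|² = 461;  R = 8+7 = 15,  c = 461−15² = 236
v_rel = (11, 9),  |v_rel|² = 202;  v_rel·d = (11)·(-10) + (9)·(-19) = -281
202·t² + 562·t + 236 = 0  ⇒  m = (-281)² − 202·236 = 31289
m = 31289 > 0,  v_rel·d = -281 < 0  ⇒  outside

inside=no margin=31289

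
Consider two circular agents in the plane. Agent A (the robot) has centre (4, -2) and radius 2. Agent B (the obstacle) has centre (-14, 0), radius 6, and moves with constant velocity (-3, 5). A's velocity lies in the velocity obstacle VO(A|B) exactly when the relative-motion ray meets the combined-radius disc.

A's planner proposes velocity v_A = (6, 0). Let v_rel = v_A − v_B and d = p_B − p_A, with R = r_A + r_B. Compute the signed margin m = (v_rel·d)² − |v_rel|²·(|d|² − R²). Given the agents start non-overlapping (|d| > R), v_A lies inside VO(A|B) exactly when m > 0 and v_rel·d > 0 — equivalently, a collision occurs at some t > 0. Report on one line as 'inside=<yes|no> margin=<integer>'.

d = (-18, 2),  |d|² = 328;  R = 2+6 = 8,  c = 328−8² = 264
v_rel = (9, -5),  |v_rel|² = 106;  v_rel·d = (9)·(-18) + (-5)·(2) = -172
106·t² + 344·t + 264 = 0  ⇒  m = (-172)² − 106·264 = 1600
m = 1600 > 0,  v_rel·d = -172 < 0  ⇒  outside

inside=no margin=1600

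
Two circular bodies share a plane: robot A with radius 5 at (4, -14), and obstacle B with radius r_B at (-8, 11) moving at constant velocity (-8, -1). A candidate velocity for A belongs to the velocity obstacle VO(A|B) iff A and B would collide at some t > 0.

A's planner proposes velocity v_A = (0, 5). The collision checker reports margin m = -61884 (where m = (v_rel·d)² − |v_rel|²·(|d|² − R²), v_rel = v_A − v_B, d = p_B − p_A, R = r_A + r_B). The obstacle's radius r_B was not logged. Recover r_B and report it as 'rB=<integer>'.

m = -61884
d = (-12, 25);  v_rel = (8, 6),  |v_rel|² = 100
v_rel×d = (8)·(25) − (6)·(-12) = 272
since m = R²·100 − 272²:  R² = (73984 + -61884) / 100 = 121
R = √121 = 11  ⇒  r_B = 11 − 5 = 6

rB=6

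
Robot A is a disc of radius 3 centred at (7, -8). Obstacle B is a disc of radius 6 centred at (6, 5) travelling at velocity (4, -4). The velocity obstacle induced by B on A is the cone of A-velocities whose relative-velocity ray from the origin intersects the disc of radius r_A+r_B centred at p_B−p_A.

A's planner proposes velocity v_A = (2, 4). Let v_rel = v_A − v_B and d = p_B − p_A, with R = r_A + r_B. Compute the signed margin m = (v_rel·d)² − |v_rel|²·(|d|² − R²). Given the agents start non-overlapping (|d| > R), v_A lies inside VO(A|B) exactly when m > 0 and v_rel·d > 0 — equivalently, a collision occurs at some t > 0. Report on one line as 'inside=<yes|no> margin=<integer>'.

d = (-1, 13),  |d|² = 170;  R = 3+6 = 9,  c = 170−9² = 89
v_rel = (-2, 8),  |v_rel|² = 68;  v_rel·d = (-2)·(-1) + (8)·(13) = 106
68·t² − 212·t + 89 = 0  ⇒  m = 106² − 68·89 = 5184
m = 5184 > 0,  v_rel·d = 106 > 0  ⇒  inside

inside=yes margin=5184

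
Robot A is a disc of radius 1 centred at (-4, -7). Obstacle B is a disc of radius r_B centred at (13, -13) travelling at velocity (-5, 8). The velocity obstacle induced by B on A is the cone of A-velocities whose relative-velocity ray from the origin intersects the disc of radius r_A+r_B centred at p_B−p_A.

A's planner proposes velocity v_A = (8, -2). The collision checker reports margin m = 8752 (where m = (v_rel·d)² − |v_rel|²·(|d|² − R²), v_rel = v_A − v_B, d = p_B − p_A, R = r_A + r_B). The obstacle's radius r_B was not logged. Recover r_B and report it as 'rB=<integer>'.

m = 8752
d = (17, -6);  v_rel = (13, -10),  |v_rel|² = 269
v_rel×d = (13)·(-6) − (-10)·(17) = 92
since m = R²·269 − 92²:  R² = (8464 + 8752) / 269 = 64
R = √64 = 8  ⇒  r_B = 8 − 1 = 7

rB=7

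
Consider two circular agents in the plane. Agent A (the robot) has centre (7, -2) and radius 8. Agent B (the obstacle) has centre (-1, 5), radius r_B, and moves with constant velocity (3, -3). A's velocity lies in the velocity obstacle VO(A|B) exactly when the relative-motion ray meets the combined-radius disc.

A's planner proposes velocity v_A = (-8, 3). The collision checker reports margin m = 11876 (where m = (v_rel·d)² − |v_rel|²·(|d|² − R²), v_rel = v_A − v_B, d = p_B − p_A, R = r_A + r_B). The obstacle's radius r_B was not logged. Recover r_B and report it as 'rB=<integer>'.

m = 11876
d = (-8, 7);  v_rel = (-11, 6),  |v_rel|² = 157
v_rel×d = (-11)·(7) − (6)·(-8) = -29
since m = R²·157 − (-29)²:  R² = (841 + 11876) / 157 = 81
R = √81 = 9  ⇒  r_B = 9 − 8 = 1

rB=1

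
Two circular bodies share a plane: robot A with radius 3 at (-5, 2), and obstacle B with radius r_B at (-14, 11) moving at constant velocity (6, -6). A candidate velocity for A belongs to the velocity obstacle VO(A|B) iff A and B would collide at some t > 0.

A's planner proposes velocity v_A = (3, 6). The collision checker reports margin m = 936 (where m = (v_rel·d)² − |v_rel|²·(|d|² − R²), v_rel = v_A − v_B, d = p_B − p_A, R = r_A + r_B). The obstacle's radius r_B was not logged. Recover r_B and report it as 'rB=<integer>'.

m = 936
d = (-9, 9);  v_rel = (-3, 12),  |v_rel|² = 153
v_rel×d = (-3)·(9) − (12)·(-9) = 81
since m = R²·153 − 81²:  R² = (6561 + 936) / 153 = 49
R = √49 = 7  ⇒  r_B = 7 − 3 = 4

rB=4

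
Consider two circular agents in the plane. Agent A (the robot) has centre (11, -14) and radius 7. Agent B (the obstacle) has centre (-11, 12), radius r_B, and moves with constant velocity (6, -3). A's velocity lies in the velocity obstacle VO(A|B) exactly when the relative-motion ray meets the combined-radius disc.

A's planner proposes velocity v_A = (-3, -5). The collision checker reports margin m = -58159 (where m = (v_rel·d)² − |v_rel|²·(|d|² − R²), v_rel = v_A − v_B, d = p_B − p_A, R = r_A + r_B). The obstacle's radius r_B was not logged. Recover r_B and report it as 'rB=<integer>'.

m = -58159
d = (-22, 26);  v_rel = (-9, -2),  |v_rel|² = 85
v_rel×d = (-9)·(26) − (-2)·(-22) = -278
since m = R²·85 − (-278)²:  R² = (77284 + -58159) / 85 = 225
R = √225 = 15  ⇒  r_B = 15 − 7 = 8

rB=8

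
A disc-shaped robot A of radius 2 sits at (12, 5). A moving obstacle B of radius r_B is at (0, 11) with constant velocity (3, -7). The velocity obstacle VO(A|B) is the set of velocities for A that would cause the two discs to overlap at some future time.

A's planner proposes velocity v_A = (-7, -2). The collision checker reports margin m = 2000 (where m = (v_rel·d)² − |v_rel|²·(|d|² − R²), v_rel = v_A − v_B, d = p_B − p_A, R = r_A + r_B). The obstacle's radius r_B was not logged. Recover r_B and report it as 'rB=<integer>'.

m = 2000
d = (-12, 6);  v_rel = (-10, 5),  |v_rel|² = 125
v_rel×d = (-10)·(6) − (5)·(-12) = 0
since m = R²·125 − 0²:  R² = (0 + 2000) / 125 = 16
R = √16 = 4  ⇒  r_B = 4 − 2 = 2

rB=2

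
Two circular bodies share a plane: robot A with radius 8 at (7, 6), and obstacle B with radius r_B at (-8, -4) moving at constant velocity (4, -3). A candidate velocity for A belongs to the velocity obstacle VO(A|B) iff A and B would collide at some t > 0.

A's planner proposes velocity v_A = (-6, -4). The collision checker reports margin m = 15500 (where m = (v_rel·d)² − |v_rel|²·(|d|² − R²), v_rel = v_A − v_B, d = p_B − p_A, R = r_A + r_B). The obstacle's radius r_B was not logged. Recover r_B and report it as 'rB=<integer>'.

m = 15500
d = (-15, -10);  v_rel = (-10, -1),  |v_rel|² = 101
v_rel×d = (-10)·(-10) − (-1)·(-15) = 85
since m = R²·101 − 85²:  R² = (7225 + 15500) / 101 = 225
R = √225 = 15  ⇒  r_B = 15 − 8 = 7

rB=7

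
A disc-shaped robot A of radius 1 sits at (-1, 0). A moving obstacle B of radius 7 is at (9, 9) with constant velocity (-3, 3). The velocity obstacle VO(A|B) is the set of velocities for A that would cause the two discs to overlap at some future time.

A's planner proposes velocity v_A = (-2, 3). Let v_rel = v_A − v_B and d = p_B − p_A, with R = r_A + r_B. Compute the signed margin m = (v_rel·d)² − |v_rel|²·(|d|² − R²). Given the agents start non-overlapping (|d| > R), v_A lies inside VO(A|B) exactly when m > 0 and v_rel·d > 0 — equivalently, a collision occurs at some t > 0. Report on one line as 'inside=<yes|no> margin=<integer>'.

d = (10, 9),  |d|² = 181;  R = 1+7 = 8,  c = 181−8² = 117
v_rel = (1, 0),  |v_rel|² = 1;  v_rel·d = (1)·(10) + (0)·(9) = 10
1·t² − 20·t + 117 = 0  ⇒  m = 10² − 1·117 = -17
m = -17 < 0,  v_rel·d = 10 > 0  ⇒  outside

inside=no margin=-17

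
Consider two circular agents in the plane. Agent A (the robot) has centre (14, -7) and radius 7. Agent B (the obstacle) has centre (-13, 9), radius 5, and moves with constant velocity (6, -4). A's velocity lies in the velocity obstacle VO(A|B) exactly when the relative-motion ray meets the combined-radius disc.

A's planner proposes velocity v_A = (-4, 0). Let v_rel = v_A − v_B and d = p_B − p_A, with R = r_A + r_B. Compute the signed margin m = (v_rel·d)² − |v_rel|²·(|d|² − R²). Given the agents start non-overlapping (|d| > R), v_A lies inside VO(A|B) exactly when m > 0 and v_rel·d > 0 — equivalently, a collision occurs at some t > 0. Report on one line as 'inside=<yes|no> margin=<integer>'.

d = (-27, 16),  |d|² = 985;  R = 7+5 = 12,  c = 985−12² = 841
v_rel = (-10, 4),  |v_rel|² = 116;  v_rel·d = (-10)·(-27) + (4)·(16) = 334
116·t² − 668·t + 841 = 0  ⇒  m = 334² − 116·841 = 14000
m = 14000 > 0,  v_rel·d = 334 > 0  ⇒  inside

inside=yes margin=14000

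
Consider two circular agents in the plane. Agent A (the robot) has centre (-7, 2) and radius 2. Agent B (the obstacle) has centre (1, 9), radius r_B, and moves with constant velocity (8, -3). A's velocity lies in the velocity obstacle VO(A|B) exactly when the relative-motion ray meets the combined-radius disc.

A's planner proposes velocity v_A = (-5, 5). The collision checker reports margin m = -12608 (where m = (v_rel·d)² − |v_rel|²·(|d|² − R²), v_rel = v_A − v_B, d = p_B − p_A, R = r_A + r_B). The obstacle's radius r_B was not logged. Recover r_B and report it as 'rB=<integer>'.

m = -12608
d = (8, 7);  v_rel = (-13, 8),  |v_rel|² = 233
v_rel×d = (-13)·(7) − (8)·(8) = -155
since m = R²·233 − (-155)²:  R² = (24025 + -12608) / 233 = 49
R = √49 = 7  ⇒  r_B = 7 − 2 = 5

rB=5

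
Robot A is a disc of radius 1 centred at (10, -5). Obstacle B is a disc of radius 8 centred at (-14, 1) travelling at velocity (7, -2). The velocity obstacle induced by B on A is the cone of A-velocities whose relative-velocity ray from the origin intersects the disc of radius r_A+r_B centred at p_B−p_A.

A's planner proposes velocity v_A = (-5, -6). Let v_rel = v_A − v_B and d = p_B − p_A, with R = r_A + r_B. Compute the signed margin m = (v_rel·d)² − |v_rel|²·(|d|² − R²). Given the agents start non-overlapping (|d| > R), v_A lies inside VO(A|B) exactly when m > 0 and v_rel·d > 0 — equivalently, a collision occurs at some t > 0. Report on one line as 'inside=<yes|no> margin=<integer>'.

d = (-24, 6),  |d|² = 612;  R = 1+8 = 9,  c = 612−9² = 531
v_rel = (-12, -4),  |v_rel|² = 160;  v_rel·d = (-12)·(-24) + (-4)·(6) = 264
160·t² − 528·t + 531 = 0  ⇒  m = 264² − 160·531 = -15264
m = -15264 < 0,  v_rel·d = 264 > 0  ⇒  outside

inside=no margin=-15264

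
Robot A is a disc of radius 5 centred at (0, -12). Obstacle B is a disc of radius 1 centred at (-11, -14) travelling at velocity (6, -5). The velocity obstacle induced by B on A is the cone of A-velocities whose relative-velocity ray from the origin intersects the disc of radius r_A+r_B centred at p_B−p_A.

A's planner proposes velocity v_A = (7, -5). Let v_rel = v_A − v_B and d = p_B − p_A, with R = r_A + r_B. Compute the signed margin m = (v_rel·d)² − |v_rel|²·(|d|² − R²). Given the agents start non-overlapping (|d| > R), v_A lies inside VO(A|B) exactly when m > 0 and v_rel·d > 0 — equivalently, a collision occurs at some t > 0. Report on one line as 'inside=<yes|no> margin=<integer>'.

d = (-11, -2),  |d|² = 125;  R = 5+1 = 6,  c = 125−6² = 89
v_rel = (1, 0),  |v_rel|² = 1;  v_rel·d = (1)·(-11) + (0)·(-2) = -11
1·t² + 22·t + 89 = 0  ⇒  m = (-11)² − 1·89 = 32
m = 32 > 0,  v_rel·d = -11 < 0  ⇒  outside

inside=no margin=32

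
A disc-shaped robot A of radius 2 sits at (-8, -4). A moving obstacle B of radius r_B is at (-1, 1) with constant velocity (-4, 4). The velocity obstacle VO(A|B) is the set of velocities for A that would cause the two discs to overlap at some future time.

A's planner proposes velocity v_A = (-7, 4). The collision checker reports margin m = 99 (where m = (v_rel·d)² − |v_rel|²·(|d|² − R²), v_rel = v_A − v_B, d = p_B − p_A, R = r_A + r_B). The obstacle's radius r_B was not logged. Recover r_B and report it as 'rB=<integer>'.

m = 99
d = (7, 5);  v_rel = (-3, 0),  |v_rel|² = 9
v_rel×d = (-3)·(5) − (0)·(7) = -15
since m = R²·9 − (-15)²:  R² = (225 + 99) / 9 = 36
R = √36 = 6  ⇒  r_B = 6 − 2 = 4

rB=4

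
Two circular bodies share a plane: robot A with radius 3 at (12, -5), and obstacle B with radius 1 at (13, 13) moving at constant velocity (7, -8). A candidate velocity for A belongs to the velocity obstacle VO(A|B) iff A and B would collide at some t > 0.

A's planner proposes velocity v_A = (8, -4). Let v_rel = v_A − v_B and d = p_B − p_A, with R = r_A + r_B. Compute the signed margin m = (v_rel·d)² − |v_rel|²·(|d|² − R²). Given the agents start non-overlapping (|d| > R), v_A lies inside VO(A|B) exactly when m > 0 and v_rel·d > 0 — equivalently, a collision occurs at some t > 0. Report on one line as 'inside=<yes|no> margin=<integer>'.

d = (1, 18),  |d|² = 325;  R = 3+1 = 4,  c = 325−4² = 309
v_rel = (1, 4),  |v_rel|² = 17;  v_rel·d = (1)·(1) + (4)·(18) = 73
17·t² − 146·t + 309 = 0  ⇒  m = 73² − 17·309 = 76
m = 76 > 0,  v_rel·d = 73 > 0  ⇒  inside

inside=yes margin=76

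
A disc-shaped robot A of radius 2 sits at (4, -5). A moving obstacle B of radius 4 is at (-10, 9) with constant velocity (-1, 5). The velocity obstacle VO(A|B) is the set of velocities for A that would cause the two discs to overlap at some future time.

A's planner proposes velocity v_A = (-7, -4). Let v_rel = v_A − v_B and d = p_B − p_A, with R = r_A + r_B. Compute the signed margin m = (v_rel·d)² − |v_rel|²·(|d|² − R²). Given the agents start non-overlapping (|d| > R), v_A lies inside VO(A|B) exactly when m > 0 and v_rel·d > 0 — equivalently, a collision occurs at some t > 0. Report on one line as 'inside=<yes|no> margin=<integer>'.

d = (-14, 14),  |d|² = 392;  R = 2+4 = 6,  c = 392−6² = 356
v_rel = (-6, -9),  |v_rel|² = 117;  v_rel·d = (-6)·(-14) + (-9)·(14) = -42
117·t² + 84·t + 356 = 0  ⇒  m = (-42)² − 117·356 = -39888
m = -39888 < 0,  v_rel·d = -42 < 0  ⇒  outside

inside=no margin=-39888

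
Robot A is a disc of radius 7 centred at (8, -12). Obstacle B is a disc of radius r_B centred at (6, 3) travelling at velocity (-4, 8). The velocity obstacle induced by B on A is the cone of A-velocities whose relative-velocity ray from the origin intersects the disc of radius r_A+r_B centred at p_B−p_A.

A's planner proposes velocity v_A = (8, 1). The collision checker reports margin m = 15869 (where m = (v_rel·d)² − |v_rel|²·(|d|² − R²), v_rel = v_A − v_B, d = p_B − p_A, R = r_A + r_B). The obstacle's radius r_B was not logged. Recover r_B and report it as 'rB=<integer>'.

m = 15869
d = (-2, 15);  v_rel = (12, -7),  |v_rel|² = 193
v_rel×d = (12)·(15) − (-7)·(-2) = 166
since m = R²·193 − 166²:  R² = (27556 + 15869) / 193 = 225
R = √225 = 15  ⇒  r_B = 15 − 7 = 8

rB=8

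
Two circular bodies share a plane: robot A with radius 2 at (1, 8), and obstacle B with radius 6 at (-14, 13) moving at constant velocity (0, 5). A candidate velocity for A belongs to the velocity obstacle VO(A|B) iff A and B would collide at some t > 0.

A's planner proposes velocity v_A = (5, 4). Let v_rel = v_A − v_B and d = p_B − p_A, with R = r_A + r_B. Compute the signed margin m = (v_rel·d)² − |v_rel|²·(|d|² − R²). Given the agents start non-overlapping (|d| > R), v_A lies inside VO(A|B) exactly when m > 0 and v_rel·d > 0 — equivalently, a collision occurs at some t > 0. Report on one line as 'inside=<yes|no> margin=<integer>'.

d = (-15, 5),  |d|² = 250;  R = 2+6 = 8,  c = 250−8² = 186
v_rel = (5, -1),  |v_rel|² = 26;  v_rel·d = (5)·(-15) + (-1)·(5) = -80
26·t² + 160·t + 186 = 0  ⇒  m = (-80)² − 26·186 = 1564
m = 1564 > 0,  v_rel·d = -80 < 0  ⇒  outside

inside=no margin=1564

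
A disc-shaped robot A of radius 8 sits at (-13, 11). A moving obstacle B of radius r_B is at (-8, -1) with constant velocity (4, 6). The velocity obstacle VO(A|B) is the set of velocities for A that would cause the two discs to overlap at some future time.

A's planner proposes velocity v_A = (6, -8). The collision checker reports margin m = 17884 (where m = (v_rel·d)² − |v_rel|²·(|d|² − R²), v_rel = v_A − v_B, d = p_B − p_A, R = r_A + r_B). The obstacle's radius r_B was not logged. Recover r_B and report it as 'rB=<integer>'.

m = 17884
d = (5, -12);  v_rel = (2, -14),  |v_rel|² = 200
v_rel×d = (2)·(-12) − (-14)·(5) = 46
since m = R²·200 − 46²:  R² = (2116 + 17884) / 200 = 100
R = √100 = 10  ⇒  r_B = 10 − 8 = 2

rB=2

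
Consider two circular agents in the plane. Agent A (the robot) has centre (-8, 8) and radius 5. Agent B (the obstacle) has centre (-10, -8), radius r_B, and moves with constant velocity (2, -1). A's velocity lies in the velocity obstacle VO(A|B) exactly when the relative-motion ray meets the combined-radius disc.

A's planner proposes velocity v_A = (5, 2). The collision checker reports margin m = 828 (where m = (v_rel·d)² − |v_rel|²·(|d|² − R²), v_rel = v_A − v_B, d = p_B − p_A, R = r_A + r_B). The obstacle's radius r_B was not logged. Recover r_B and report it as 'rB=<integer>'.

m = 828
d = (-2, -16);  v_rel = (3, 3),  |v_rel|² = 18
v_rel×d = (3)·(-16) − (3)·(-2) = -42
since m = R²·18 − (-42)²:  R² = (1764 + 828) / 18 = 144
R = √144 = 12  ⇒  r_B = 12 − 5 = 7

rB=7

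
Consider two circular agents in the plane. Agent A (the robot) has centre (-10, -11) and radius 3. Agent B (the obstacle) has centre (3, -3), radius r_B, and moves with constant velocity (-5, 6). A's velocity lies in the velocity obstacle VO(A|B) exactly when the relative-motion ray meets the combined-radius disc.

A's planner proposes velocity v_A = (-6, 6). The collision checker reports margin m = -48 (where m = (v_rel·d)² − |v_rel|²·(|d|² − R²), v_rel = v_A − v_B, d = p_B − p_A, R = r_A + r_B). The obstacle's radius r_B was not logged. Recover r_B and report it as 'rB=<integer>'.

m = -48
d = (13, 8);  v_rel = (-1, 0),  |v_rel|² = 1
v_rel×d = (-1)·(8) − (0)·(13) = -8
since m = R²·1 − (-8)²:  R² = (64 + -48) / 1 = 16
R = √16 = 4  ⇒  r_B = 4 − 3 = 1

rB=1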